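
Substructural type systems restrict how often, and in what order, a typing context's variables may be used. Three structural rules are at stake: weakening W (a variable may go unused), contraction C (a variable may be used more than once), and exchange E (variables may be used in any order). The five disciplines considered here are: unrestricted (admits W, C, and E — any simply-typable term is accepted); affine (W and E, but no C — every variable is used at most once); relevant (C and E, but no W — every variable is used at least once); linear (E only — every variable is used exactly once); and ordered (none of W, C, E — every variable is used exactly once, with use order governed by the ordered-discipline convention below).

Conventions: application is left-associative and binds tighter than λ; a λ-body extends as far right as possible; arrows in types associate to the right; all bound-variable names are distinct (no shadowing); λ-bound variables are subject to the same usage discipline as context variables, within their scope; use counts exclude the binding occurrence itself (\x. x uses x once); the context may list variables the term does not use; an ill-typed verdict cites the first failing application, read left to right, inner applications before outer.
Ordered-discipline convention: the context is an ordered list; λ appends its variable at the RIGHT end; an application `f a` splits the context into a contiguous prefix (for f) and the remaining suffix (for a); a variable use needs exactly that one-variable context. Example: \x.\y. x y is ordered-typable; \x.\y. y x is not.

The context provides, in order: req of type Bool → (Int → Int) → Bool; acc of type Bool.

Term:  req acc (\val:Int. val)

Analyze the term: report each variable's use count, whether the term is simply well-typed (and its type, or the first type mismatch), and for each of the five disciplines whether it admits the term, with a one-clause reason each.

usage: req: 1; acc: 1; val (λ-bound): 1
uses in reading order: req, acc, val
typing: ✓ — Bool
ordered: ✓ — req, acc, val: once each, no exchange needed
linear: ✓ — req, acc, val: one use apiece
affine: ✓ — no duplicate uses among req, acc, val
relevant: ✓ — req, acc, val: all used, weakening unneeded
unrestricted: ✓ — well-typed at Bool; no restrictions here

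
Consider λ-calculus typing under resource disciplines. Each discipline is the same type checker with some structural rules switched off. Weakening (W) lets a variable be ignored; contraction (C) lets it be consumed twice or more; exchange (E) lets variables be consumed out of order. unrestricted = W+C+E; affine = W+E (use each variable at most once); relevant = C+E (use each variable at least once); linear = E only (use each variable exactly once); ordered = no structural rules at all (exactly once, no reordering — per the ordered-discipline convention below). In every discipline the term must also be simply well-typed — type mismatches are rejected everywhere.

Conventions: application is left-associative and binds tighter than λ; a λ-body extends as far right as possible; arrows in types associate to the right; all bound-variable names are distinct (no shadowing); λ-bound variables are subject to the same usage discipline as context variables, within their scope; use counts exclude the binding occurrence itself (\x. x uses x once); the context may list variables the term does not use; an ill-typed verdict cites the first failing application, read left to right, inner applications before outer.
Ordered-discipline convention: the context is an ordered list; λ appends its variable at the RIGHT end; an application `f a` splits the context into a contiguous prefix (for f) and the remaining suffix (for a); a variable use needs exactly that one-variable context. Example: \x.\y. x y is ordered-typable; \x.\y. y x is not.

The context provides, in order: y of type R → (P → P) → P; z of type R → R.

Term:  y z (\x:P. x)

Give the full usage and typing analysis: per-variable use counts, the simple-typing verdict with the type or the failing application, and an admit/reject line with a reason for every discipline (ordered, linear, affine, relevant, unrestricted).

counts: y: 1; z: 1; x (λ-bound): 1
use order (left to right): y, z, x
typing: ill-typed: an application expects R but receives R → R
ordered: ✗, not simply typable
linear: ✗, fails simple typing
affine: ✗, a type mismatch blocks all five
relevant: ✗, the type mismatch rejects it
unrestricted: ✗, not simply typable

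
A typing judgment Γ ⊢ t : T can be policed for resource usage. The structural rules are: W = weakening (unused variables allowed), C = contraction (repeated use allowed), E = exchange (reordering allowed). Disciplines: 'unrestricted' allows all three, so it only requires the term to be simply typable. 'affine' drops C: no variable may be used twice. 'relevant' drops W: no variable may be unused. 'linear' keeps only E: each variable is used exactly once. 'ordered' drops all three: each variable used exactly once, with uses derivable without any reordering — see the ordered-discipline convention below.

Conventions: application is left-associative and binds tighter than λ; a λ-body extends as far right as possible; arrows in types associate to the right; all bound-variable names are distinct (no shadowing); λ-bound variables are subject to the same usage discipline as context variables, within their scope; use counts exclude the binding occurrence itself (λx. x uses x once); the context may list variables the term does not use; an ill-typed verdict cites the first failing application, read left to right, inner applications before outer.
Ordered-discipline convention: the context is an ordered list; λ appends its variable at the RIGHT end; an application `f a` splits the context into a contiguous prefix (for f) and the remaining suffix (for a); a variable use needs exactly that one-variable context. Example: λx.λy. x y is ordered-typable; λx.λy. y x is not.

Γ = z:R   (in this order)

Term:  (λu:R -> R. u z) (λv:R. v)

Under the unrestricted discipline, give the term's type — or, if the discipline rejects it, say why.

term : R
use counts: z: 1×, u [bound]: 1×, v [bound]: 1×
use order (left to right): u, z, v
typing: the term checks, with type R
all disciplines: ordered ✗ | linear ✓ | affine ✓ | relevant ✓ | unrestricted ✓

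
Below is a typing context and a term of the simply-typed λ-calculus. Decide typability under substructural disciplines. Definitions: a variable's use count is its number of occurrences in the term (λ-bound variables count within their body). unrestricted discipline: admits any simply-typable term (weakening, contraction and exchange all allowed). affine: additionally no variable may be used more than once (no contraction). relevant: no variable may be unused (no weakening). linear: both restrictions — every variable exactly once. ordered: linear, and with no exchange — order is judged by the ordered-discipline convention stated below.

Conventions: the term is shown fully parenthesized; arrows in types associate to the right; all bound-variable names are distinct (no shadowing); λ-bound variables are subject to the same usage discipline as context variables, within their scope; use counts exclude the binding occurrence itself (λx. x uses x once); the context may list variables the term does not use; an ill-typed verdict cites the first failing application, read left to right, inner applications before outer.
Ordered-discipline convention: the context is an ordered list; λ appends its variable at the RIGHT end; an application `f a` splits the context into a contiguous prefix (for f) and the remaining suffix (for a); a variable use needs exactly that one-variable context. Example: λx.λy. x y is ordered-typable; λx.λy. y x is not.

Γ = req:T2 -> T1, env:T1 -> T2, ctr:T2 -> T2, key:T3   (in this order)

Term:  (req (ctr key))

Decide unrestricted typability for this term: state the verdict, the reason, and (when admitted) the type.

no — a type mismatch blocks all five
use counts: req=1, env=0, ctr=1, key=1
uses in reading order: req, ctr, key
typing: ill-typed: argument of type T3 where T2 is required
all disciplines: ordered ✗ | linear ✗ | affine ✗ | relevant ✗ | unrestricted ✗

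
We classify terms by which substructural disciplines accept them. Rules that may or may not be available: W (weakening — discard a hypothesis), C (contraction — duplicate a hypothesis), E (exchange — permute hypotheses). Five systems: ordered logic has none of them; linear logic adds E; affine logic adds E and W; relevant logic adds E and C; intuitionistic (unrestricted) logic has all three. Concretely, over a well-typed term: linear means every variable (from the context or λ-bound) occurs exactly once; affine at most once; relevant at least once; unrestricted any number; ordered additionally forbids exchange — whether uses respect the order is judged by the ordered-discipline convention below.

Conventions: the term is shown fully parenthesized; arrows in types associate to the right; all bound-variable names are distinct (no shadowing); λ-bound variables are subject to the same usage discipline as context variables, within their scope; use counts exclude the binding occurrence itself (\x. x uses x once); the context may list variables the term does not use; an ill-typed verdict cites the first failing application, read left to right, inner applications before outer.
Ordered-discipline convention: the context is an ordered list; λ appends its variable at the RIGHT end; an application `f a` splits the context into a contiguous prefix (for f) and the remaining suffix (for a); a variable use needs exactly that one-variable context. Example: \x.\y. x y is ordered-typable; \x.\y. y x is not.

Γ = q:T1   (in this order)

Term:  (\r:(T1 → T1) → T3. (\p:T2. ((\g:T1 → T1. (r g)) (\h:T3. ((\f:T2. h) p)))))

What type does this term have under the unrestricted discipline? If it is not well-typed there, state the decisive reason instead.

not well-typed under unrestricted — the type mismatch rejects it
usage: q ×0, r (bound) ×1, p (bound) ×1, g (bound) ×1, h (bound) ×1, f (bound) ×0
left-to-right use order: r, g, h, p
typing: ill-typed: an application expects T1 → T1 but receives T3 → T3
across the five disciplines: ordered ✗, linear ✗, affine ✗, relevant ✗, unrestricted ✗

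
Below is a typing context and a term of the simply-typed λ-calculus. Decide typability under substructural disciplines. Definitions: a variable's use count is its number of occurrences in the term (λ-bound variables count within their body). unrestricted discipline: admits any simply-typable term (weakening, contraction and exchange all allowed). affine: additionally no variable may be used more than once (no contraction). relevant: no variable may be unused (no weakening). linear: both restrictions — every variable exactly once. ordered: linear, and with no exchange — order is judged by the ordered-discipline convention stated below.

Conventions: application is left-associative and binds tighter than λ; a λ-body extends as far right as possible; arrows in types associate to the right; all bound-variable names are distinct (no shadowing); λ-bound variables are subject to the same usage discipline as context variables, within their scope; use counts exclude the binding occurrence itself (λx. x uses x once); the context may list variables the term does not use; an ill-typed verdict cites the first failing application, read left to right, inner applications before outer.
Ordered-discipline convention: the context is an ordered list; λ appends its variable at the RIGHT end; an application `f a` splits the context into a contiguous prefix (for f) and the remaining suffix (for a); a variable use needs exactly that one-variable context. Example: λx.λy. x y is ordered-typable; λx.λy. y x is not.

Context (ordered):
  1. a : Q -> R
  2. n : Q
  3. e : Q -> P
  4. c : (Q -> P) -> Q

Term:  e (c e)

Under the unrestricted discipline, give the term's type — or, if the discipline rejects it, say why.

term : P
use counts: a ×0, n ×0, e ×2, c ×1
left-to-right use order: e, c, e
typing: well-typed — term : P
summary: ordered ✗, linear ✗, affine ✗, relevant ✗, unrestricted ✓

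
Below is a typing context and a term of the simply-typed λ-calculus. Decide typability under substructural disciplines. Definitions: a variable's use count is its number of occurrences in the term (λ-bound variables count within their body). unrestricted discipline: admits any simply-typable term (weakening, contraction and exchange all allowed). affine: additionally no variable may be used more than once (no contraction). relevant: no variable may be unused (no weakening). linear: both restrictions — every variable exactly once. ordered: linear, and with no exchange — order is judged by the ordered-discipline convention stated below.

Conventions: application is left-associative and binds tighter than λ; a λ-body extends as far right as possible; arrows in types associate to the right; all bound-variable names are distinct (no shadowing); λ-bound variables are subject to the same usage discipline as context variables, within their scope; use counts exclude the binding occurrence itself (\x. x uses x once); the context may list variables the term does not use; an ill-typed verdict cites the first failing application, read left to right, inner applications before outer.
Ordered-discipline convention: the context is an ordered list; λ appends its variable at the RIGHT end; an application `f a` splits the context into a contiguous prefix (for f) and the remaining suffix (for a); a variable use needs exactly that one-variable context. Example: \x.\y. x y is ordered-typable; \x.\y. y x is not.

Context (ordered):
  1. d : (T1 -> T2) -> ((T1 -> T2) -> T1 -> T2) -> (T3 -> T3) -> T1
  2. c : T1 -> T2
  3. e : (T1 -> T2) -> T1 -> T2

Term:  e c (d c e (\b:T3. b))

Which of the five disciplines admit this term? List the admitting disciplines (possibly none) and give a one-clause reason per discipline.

admitting disciplines: relevant, unrestricted
counts: d: 1, c: 2, e: 2, b (bound): 1
order of uses: e, c, d, c, e, b
typing: the term checks, with type T2
ordered: ✗ — repeated use of c ×2, e ×2
linear: ✗ — repeated use of c ×2, e ×2
affine: ✗ — repeated use of c ×2, e ×2
relevant: ✓ — every one of d, c, e, b appears
unrestricted: ✓ — simply typable at T2; W, C, E all held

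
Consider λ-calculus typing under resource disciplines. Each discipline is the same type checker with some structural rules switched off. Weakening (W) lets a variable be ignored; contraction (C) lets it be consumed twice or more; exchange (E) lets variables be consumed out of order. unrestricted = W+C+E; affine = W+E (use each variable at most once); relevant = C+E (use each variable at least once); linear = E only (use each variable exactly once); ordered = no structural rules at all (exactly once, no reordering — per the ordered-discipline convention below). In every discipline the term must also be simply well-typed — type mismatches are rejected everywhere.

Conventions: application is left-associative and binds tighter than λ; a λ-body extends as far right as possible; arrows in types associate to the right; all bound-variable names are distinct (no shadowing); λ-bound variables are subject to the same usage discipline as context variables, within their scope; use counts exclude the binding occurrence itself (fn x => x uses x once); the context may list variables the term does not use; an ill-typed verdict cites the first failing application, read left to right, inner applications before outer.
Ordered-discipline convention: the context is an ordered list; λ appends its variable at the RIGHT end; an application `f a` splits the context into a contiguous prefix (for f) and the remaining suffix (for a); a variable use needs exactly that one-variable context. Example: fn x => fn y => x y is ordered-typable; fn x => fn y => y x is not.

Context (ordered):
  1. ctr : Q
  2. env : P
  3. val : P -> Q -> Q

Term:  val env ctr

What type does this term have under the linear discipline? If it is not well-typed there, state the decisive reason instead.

term : Q
usage: ctr ×1; env ×1; val ×1
order of uses: val, env, ctr
typing: ✓ — Q
per-discipline verdicts: ordered ✗, linear ✓, affine ✓, relevant ✓, unrestricted ✓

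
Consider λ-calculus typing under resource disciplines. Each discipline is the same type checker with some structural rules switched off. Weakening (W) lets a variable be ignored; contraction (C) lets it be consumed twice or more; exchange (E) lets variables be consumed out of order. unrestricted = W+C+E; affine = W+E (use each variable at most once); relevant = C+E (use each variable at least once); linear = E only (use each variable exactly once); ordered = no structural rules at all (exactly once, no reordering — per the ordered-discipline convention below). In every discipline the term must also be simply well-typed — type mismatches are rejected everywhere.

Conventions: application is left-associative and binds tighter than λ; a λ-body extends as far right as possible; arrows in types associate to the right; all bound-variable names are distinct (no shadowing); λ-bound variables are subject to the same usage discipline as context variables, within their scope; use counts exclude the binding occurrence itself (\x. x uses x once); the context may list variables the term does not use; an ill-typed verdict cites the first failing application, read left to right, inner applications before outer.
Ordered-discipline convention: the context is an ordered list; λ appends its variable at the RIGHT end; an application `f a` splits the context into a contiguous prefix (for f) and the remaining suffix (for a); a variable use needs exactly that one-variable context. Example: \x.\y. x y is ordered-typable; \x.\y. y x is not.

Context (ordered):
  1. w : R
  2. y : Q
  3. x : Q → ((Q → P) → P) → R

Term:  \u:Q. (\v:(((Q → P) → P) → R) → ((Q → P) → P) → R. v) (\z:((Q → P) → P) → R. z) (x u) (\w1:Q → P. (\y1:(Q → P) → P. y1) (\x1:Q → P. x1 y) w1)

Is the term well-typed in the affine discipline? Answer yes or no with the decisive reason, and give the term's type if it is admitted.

yes — w, y, x, u, v, z, w1, y1, x1: no repeats, contraction unneeded; term : Q → R
variable uses: w ×0; y ×1; x ×1; u (λ-bound) ×1; v (λ-bound) ×1; z (λ-bound) ×1; w1 (λ-bound) ×1; y1 (λ-bound) ×1; x1 (λ-bound) ×1
left-to-right use order: v, z, x, u, y1, x1, y, w1
typing: the term checks, with type Q → R
all disciplines: ordered ✗ · linear ✗ · affine ✓ · relevant ✗ · unrestricted ✓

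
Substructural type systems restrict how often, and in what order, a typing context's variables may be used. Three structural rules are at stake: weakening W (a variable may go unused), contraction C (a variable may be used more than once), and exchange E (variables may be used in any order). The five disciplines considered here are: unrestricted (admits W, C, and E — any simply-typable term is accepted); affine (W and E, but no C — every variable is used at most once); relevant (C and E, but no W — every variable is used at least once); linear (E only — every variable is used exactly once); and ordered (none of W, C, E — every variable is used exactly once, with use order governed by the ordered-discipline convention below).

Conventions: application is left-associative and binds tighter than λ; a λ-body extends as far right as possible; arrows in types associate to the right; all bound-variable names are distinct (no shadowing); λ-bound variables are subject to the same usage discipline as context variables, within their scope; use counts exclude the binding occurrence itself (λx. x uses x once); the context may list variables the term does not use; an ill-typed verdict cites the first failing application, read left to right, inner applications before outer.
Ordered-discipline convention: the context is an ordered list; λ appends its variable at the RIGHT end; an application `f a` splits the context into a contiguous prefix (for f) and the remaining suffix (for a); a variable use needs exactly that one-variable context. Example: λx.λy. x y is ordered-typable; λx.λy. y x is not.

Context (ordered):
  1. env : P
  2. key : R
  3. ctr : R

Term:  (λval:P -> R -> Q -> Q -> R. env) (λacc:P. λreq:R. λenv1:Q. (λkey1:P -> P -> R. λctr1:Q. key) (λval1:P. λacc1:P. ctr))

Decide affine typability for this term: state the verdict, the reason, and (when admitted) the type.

yes — none of env, key, ctr, val, acc, req, env1, key1, ctr1, val1, acc1 used more than once; term : P
counts: env=1, key=1, ctr=1, val (bound)=0, acc (bound)=0, req (bound)=0, env1 (bound)=0, key1 (bound)=0, ctr1 (bound)=0, val1 (bound)=0, acc1 (bound)=0
left-to-right use order: env, key, ctr
typing: well-typed — term : P
summary: ordered ✗, linear ✗, affine ✓, relevant ✗, unrestricted ✓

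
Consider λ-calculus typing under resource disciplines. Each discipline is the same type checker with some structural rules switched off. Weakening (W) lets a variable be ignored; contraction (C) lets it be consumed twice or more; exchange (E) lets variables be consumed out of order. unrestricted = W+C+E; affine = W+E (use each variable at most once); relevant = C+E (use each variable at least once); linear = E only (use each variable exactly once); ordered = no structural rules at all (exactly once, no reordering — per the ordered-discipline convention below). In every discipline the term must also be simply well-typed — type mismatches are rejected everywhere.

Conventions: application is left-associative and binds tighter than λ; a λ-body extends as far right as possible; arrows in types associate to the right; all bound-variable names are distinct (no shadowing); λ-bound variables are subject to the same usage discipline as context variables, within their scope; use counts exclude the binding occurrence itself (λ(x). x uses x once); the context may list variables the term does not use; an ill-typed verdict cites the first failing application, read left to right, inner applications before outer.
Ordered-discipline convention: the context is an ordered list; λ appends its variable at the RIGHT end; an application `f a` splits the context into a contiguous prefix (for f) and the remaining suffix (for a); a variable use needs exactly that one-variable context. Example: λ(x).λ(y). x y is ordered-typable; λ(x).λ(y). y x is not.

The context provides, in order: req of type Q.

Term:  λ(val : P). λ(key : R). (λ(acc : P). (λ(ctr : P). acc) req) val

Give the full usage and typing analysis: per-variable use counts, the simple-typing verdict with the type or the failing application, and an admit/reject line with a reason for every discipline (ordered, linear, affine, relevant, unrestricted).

counts: req ×1; val (bound) ×1; key (bound) ×0; acc (bound) ×1; ctr (bound) ×0
use order (left to right): acc, req, val
typing: ill-typed: argument of type Q where P is required
ordered: ✗ — a type mismatch blocks all five
linear: ✗ — the type mismatch rejects it
affine: ✗ — not simply typable
relevant: ✗ — fails simple typing
unrestricted: ✗ — a type mismatch blocks all five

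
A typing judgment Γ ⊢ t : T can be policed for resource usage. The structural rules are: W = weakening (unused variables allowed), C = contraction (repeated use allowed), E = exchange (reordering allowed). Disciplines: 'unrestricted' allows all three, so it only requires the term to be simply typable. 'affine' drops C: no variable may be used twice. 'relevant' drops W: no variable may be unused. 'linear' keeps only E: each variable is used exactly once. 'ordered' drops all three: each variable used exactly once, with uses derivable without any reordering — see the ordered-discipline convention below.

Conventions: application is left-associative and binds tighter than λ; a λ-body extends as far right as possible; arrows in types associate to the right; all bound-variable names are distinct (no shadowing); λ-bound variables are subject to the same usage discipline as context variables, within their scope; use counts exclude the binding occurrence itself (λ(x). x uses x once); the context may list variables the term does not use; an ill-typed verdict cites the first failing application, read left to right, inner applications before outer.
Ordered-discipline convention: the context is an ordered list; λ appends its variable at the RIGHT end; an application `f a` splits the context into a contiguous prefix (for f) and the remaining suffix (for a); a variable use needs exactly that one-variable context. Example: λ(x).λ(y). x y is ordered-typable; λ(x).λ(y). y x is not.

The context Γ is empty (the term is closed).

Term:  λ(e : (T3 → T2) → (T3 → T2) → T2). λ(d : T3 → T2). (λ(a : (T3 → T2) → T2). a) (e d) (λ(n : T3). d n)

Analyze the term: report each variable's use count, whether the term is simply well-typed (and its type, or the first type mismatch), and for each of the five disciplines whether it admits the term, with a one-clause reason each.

counts: e [bound] ×1, d [bound] ×2, a [bound] ×1, n [bound] ×1
use order (left to right): a, e, d, d, n
typing: ✓ — ((T3 → T2) → (T3 → T2) → T2) → (T3 → T2) → T2
ordered: ✗ — repeated use of d ×2
linear: ✗ — repeated use of d ×2
affine: ✗ — repeated use of d ×2
relevant: ✓ — at least one use each (e, d, a, n)
unrestricted: ✓ — well-typed at ((T3 → T2) → (T3 → T2) → T2) → (T3 → T2) → T2; no restrictions here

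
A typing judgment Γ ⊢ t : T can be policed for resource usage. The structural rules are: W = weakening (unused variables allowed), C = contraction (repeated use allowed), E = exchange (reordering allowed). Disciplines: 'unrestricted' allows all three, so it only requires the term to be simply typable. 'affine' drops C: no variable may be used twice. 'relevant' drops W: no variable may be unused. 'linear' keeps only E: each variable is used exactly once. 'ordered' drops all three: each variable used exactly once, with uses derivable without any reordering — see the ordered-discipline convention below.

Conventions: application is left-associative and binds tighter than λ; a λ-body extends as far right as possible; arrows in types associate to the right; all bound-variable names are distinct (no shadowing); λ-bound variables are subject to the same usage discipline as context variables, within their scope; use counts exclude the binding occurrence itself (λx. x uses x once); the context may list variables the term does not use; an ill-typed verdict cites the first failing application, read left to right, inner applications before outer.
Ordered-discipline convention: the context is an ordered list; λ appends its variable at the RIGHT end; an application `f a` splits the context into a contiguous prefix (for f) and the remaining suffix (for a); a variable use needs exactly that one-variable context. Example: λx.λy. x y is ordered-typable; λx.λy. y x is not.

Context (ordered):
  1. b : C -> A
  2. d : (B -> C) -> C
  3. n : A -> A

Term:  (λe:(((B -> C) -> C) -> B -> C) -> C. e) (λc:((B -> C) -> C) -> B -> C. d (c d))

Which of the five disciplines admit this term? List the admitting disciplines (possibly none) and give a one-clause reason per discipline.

admitting disciplines: unrestricted
counts: b=0; d=2; n=0; e [bound]=1; c [bound]=1
use order (left to right): e, d, c, d
typing: ✓ — (((B -> C) -> C) -> B -> C) -> C
ordered ✗ (needs contraction — d ×2; needs weakening: b, n unused)
linear ✗ (needs contraction — d ×2; needs weakening: b, n unused)
affine ✗ (needs contraction — d ×2)
relevant ✗ (needs weakening: b, n unused)
unrestricted ✓ (simply typable at (((B -> C) -> C) -> B -> C) -> C; W, C, E all held)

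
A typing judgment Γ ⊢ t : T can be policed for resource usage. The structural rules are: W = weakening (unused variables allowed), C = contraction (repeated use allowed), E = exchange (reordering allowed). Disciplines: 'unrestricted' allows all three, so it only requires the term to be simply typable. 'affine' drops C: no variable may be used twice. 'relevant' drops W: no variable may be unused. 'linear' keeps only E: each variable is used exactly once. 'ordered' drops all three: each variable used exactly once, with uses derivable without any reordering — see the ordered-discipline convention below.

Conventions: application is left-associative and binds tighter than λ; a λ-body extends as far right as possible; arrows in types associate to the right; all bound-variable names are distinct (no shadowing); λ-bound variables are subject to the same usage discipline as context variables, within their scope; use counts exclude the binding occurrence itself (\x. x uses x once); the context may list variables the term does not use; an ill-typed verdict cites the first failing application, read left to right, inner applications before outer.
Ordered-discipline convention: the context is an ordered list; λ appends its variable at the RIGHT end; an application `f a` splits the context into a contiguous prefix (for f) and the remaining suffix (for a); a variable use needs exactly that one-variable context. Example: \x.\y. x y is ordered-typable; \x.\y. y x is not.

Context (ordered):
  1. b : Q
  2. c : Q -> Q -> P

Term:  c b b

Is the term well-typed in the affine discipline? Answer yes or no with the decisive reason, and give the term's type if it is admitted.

no — repeated use of b ×2
usage: b ×2; c ×1
left-to-right use order: c, b, b
typing: well-typed — term : P
summary: ordered ✗; linear ✗; affine ✗; relevant ✓; unrestricted ✓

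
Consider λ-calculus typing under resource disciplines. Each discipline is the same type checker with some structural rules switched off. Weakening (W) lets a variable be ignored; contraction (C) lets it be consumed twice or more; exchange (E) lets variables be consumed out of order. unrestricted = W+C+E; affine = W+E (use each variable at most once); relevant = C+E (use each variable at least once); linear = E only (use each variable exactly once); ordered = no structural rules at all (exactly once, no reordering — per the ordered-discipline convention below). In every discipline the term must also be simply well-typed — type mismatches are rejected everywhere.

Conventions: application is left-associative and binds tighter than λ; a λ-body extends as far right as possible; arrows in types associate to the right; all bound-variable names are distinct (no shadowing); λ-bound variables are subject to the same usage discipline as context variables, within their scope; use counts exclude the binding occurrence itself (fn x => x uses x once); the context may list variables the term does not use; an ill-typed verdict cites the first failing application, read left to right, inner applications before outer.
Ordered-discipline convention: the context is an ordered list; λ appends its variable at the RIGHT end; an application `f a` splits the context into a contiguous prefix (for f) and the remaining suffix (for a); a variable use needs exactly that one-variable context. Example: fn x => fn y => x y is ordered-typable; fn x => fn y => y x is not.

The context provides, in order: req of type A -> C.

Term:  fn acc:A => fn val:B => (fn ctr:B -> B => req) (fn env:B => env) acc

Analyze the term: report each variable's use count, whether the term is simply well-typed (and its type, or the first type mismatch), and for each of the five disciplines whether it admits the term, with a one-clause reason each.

use counts: req: 1, acc (bound): 1, val (bound): 0, ctr (bound): 0, env (bound): 1
order of uses: req, env, acc
typing: well-typed — term : A -> B -> C
ordered ✗ (needs weakening: val, ctr unused)
linear ✗ (needs weakening: val, ctr unused)
affine ✓ (no duplicate uses among req, acc, val, ctr, env)
relevant ✗ (needs weakening: val, ctr unused)
unrestricted ✓ (typability at A -> B -> C is all that's needed)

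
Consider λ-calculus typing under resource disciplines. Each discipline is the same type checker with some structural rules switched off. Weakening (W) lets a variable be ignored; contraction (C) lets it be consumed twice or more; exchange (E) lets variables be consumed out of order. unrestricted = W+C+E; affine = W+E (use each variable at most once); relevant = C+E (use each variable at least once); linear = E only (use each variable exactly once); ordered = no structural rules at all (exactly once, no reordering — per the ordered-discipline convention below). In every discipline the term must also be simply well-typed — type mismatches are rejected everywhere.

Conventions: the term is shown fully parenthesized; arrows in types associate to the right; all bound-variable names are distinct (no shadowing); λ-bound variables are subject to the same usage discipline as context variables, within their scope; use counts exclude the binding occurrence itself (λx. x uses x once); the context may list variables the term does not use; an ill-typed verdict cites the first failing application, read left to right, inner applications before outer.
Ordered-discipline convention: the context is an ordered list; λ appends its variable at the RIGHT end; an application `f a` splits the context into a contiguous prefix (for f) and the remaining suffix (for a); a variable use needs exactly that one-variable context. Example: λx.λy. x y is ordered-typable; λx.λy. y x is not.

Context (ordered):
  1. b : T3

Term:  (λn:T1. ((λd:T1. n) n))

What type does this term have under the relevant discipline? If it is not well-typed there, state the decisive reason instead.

not well-typed under relevant — b, d left unused
counts: b: 0; n [bound]: 2; d [bound]: 0
uses in reading order: n, n
typing: ✓ — T1 → T1
per-discipline verdicts: ordered ✗; linear ✗; affine ✗; relevant ✗; unrestricted ✓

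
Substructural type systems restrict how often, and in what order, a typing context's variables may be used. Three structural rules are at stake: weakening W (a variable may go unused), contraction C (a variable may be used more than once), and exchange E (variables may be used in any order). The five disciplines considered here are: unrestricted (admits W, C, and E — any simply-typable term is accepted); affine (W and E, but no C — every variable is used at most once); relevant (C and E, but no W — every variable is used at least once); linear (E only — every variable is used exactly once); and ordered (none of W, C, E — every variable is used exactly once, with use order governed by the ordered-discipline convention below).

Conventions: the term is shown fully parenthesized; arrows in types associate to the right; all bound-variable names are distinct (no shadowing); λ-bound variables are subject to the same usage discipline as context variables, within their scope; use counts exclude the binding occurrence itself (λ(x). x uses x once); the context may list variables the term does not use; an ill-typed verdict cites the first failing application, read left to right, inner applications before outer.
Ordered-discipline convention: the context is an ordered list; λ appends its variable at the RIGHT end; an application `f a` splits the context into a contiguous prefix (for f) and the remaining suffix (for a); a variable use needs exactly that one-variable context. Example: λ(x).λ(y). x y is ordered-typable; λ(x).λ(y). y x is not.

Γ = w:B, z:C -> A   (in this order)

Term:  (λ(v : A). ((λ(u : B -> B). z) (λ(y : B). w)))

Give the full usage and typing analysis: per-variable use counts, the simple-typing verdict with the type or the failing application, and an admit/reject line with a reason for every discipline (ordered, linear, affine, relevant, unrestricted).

usage: w: 1×; z: 1×; v (bound): 0×; u (bound): 0×; y (bound): 0×
uses in reading order: z, w
typing: well-typed — term : A -> C -> A
ordered: ✗ — v, u, y left unused
linear: ✗ — v, u, y left unused
affine: ✓ — w, z, v, u, y: no repeats, contraction unneeded
relevant: ✗ — v, u, y left unused
unrestricted: ✓ — well-typed at A -> C -> A; no restrictions here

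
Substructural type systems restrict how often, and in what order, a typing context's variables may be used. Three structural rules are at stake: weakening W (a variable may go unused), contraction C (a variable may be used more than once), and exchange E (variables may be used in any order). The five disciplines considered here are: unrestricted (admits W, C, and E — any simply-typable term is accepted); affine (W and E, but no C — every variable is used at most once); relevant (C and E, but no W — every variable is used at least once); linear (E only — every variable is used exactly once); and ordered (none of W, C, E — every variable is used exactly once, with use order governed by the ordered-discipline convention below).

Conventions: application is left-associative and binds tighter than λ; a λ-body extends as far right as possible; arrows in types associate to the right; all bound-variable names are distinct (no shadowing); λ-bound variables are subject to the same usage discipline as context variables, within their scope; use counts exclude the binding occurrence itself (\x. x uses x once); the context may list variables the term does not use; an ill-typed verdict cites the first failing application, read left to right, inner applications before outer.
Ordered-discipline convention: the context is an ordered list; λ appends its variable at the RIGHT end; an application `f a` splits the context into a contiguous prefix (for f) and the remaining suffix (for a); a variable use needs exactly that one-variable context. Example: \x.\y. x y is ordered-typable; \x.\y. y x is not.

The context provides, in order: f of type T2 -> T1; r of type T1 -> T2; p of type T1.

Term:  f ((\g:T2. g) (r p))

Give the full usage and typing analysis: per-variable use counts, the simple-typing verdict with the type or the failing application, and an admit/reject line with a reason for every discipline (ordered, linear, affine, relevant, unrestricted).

use counts: f=1, r=1, p=1, g (λ-bound)=1
order of uses: f, g, r, p
typing: well-typed at T1
ordered ✓ (f, r, p, g once each; derivable with no W/C/E)
linear ✓ (f, r, p, g: one use apiece)
affine ✓ (at most one use each (f, r, p, g))
relevant ✓ (every one of f, r, p, g appears)
unrestricted ✓ (simply typable at T1; W, C, E all held)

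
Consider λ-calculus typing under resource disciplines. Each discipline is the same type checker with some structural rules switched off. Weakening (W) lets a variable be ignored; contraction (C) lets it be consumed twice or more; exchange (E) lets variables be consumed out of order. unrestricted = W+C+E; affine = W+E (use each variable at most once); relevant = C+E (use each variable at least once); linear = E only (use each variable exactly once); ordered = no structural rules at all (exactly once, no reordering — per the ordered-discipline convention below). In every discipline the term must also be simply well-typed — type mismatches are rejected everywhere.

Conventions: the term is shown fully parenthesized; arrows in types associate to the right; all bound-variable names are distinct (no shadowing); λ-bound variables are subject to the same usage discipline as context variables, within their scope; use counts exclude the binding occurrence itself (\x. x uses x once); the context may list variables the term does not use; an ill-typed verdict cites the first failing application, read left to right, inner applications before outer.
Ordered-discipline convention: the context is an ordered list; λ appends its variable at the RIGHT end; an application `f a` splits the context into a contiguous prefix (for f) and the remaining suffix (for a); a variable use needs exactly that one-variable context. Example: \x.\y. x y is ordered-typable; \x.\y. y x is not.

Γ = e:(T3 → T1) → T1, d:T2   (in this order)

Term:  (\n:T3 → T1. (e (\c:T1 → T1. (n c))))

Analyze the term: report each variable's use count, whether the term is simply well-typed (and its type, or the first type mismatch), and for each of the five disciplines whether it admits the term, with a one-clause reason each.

usage: e: 1; d: 0; n (bound): 1; c (bound): 1
order of uses: e, n, c
typing: ill-typed: argument of type T1 → T1 where T3 is required
ordered ✗ (not simply typable)
linear ✗ (fails simple typing)
affine ✗ (a type mismatch blocks all five)
relevant ✗ (the type mismatch rejects it)
unrestricted ✗ (not simply typable)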